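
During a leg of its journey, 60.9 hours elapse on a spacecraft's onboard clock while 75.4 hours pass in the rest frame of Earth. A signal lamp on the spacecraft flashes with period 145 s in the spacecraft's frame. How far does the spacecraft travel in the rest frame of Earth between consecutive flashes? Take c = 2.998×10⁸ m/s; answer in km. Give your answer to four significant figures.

3.173×10^7 km

The time-dilation ratio gives γ = 75.4/60.9 = 1.2381.
β = √(1 − 1/γ²) = 0.58961. Lab-frame period = γτ = 1.2381×145 s = 179.52 s. Distance = βc × γτ = 0.58961 × 2.998×10⁸ m/s × 179.52 s = 3.1733×10^10 m = 3.173×10^7 km.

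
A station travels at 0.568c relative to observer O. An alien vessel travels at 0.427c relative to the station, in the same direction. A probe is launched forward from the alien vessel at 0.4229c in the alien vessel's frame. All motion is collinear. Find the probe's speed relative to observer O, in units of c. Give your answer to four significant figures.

0.9141c

First combine the probe and alien vessel (S''→S'): u₁ = (0.4229 + 0.427)/(1 + 0.4229×0.427) = 0.8499/1.1805783 = 0.7199.
Then combine with the station (S'→S): u = (0.7199 + 0.568)/(1 + 0.7199×0.568) = 1.2879/1.4089032 = 0.91412.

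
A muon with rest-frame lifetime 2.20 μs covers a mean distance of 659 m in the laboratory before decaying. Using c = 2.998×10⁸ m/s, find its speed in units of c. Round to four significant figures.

0.7068c

Lab distance = (lab lifetime)·v = γτ·βc, so βγ = d/(cτ) = 659.0/(2.998×10⁸ × 2.200×10^-6) = 0.99915.
With βγ = 0.99915: γ² = 1 + (βγ)² = 1.998301, and β = (βγ)/γ = 0.99915/1.41361 = 0.7068.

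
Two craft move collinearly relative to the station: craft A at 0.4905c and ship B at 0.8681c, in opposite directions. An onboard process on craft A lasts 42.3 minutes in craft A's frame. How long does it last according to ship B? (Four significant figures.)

Transform craft A's velocity into ship B's frame: (0.4905 + 0.8681)/(1 + 0.4905·0.8681) = 1.3586/1.42580305, so the relative speed is 0.95287c.
γ for this relative speed: γ = 1/√(1 − 0.907961) = 3.2962.
The clock on craft A records proper time, so ship B measures Δt = γΔτ = 3.2962 × 42.3 = 139.4 minutes.

139.4 minutes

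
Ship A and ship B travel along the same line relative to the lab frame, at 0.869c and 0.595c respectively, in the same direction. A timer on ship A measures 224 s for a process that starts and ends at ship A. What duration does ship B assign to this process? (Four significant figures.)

272.0 s

The velocity of ship A relative to ship B is (0.869 − 0.595)c / (1 − 0.869×0.595) = 0.56735c; relative speed 0.56735c.
γ for this relative speed: γ = 1/√(1 − 0.321886) = 1.2144.
Ship A's interval is proper; time dilation gives Δt_B = γΔτ = 1.2144 × 224 s = 272.0 s.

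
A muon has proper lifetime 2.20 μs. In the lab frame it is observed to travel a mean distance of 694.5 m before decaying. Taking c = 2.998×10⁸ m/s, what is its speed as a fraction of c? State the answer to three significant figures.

Let x = d/(cτ) = 694.5 m / (2.998×10⁸ m/s × 2.200×10^-6 s) = 1.053. Since d = βγcτ, x = βγ = β/√(1−β²).
Solving: β² = x²/(1+x²) = 1.10881/2.10881 = 0.525799, so β = 0.725.

0.725c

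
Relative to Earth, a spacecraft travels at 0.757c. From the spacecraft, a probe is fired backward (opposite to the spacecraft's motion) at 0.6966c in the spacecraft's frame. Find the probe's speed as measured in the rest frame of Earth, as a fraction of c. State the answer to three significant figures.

In units of c, u = (u' + v)/(1 + u'v) with u' = −0.6966 and v = 0.757.
Numerator: −0.6966 + 0.757 = 0.0604. Denominator: 1 + (−0.6966)(0.757) = 0.4726738.
u = 0.0604/0.4726738 = 0.12778, so the speed is 0.128c.

0.128c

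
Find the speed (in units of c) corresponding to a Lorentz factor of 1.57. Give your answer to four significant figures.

0.7709c

β = √(1 − 1/γ²) = √(1 − 1/2.4649) = √0.594304 = 0.7709.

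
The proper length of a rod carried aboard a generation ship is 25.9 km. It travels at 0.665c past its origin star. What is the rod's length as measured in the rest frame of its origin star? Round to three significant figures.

19.3 km

Lorentz factor: γ = (1 − 0.442225)^(−1/2) = 1.339.
Along the direction of motion the measured length is L₀/γ = 25.9/1.339 = 19.3 km.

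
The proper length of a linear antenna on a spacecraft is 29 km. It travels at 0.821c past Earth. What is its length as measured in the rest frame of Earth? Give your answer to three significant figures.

16.6 km

γ = 1/√(1 − β²) = 1/√(1 − 0.674041) = 1/√0.325959 = 1/0.570928 = 1.7515.
Length contraction: L = L₀/γ = 29/1.7515 = 16.6 km.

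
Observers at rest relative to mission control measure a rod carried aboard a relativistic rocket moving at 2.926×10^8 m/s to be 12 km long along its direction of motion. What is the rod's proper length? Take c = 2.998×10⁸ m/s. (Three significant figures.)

β = v/c = (2.926×10^8 m/s)/(2.998×10⁸ m/s) = 0.975984.
With β = 0.975984, γ = 1/√(1 − 0.975984²) = 1/√0.04745523 = 4.5905.
Proper length: L₀ = γ·L = 4.5905 × 12 = 55.1 km.

55.1 km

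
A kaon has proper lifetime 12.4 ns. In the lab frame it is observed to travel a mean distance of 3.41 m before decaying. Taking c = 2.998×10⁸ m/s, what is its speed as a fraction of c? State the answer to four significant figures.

0.6760c

Lab distance = (lab lifetime)·v = γτ·βc, so βγ = d/(cτ) = 3.410/(2.998×10⁸ × 1.240×10^-8) = 0.91728.
With βγ = 0.91728: γ² = 1 + (βγ)² = 1.841403, and β = (βγ)/γ = 0.91728/1.35698 = 0.6760.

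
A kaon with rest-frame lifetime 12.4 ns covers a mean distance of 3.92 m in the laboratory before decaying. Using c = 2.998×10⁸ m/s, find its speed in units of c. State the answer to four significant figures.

0.7256c

Let x = d/(cτ) = 3.920 m / (2.998×10⁸ m/s × 1.240×10^-8 s) = 1.0545. Since d = βγcτ, x = βγ = β/√(1−β²).
Solving: β² = x²/(1+x²) = 1.11197/2.11197 = 0.526508, so β = 0.7256.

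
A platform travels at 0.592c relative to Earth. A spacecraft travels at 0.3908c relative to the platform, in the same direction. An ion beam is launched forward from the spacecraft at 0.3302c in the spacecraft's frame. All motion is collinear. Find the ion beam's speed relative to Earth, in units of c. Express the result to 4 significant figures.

0.8930c

First combine the ion beam and spacecraft (S''→S'): u₁ = (0.3302 + 0.3908)/(1 + 0.3302×0.3908) = 0.721/1.12904216 = 0.63859.
Then combine with the platform (S'→S): u = (0.63859 + 0.592)/(1 + 0.63859×0.592) = 1.23059/1.37804528 = 0.893.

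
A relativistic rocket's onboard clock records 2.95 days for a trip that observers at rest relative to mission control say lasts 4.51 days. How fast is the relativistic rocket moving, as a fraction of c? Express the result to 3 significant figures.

γ = Δt/Δτ = 4.51/2.95 = 1.5288.
β = √(1 − 1/γ²) = √(1 − 0.427857) = √0.572143 = 0.756.

0.756c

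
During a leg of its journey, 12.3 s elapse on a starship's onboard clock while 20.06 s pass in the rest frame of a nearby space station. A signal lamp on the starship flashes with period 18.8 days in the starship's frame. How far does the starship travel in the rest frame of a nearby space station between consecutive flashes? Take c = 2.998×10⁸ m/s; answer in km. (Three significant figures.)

The time-dilation ratio gives γ = 20.06/12.3 = 1.63089.
β = √(1 − 1/γ²) = 0.78996. Lab-frame period = γτ = 1.63089×18.8 days = 30.661 days. Distance = βc × γτ = 0.78996 × 2.998×10⁸ m/s × 2649110.4 s = 6.2739×10^14 m = 6.27×10^11 km.

6.27×10^11 km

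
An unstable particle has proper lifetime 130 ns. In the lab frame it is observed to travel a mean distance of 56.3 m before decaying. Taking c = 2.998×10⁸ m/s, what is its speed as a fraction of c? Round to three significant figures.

Lab distance = (lab lifetime)·v = γτ·βc, so βγ = d/(cτ) = 56.30/(2.998×10⁸ × 1.300×10^-7) = 1.4446.
With βγ = 1.4446: γ² = 1 + (βγ)² = 3.08687, and β = (βγ)/γ = 1.4446/1.75695 = 0.822.

0.822c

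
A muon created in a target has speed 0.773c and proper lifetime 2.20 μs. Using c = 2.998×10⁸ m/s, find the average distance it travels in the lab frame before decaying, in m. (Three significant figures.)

804 m

γ = 1/√(1 − β²) = 1/√(1 − 0.597529) = 1/√0.402471 = 1/0.634406 = 1.5763.
Lab-frame lifetime: Δt = γτ = 1.5763 × 2.20 μs = 3.4679 μs.
Distance: d = vΔt = 0.773 × 2.998×10⁸ m/s × 3.4679×10^-6 s = 804 m.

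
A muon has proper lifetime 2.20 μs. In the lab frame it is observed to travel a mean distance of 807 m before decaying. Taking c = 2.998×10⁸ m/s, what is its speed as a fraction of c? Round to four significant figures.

0.7743c

Lab distance = (lab lifetime)·v = γτ·βc, so βγ = d/(cτ) = 807.0/(2.998×10⁸ × 2.200×10^-6) = 1.2235.
With βγ = 1.2235: γ² = 1 + (βγ)² = 2.49695, and β = (βγ)/γ = 1.2235/1.58017 = 0.7743.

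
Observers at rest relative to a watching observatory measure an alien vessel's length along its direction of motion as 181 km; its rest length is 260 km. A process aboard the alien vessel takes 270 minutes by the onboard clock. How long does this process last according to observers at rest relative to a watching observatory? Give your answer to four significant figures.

γ = L₀/L = 260/181 = 1.43646.
Δt = γΔτ = 1.43646 × 270 = 387.8 minutes.

387.8 minutes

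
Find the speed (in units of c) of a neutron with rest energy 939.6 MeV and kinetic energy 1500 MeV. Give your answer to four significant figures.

0.9229c

K = (γ−1)mc², so γ = 1 + 1500/939.6 = 2.5964.
Then v/c = √(1 − γ⁻²) = √(1 − 0.148339) = √0.851661 = 0.9229.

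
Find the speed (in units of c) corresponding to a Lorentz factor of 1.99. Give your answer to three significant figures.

β = √(1 − 1/γ²) = √(1 − 1/3.9601) = √0.747481 = 0.865.

0.865c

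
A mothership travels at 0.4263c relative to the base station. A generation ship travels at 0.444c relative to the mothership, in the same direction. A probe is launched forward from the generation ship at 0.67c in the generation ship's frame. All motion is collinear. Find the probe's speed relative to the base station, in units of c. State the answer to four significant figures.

Apply u = (u'+v)/(1+u'v) twice. Probe in the mothership frame: (0.67+0.444)/(1+0.67·0.444) = 1.114/1.29748 = 0.85859c.
That velocity, transformed to the rest frame of the base station: (0.85859+0.4263)/(1+0.85859·0.4263) = 1.28489/1.366016917 = 0.94061c.

0.9406c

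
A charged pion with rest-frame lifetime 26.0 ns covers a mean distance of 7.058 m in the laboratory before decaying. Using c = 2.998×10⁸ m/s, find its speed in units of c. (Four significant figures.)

d = βγcτ ⇒ βγ = d/(cτ) = 7.058 m / (7.7948 m) = 0.90548.
β = (βγ)/√(1+(βγ)²) = 0.90548/√1.819894 = 0.6712.

0.6712c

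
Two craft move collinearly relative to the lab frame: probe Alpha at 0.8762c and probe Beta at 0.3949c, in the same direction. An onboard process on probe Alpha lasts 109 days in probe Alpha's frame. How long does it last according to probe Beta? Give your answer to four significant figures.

161.0 days

Speed of probe Alpha in probe Beta's frame: u = (v_A − v_B)/(1 − v_A v_B/c²) = (0.8762 − 0.3949)/(1 − 0.8762×0.3949) = 0.4813/0.65398862 = 0.73595; |u| = 0.73595c.
γ for this relative speed: γ = 1/√(1 − 0.541622) = 1.477.
The clock on probe Alpha records proper time, so probe Beta measures Δt = γΔτ = 1.477 × 109 = 161.0 days.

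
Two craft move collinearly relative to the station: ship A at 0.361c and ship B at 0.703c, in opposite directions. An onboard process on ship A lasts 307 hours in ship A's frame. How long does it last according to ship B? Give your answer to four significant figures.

Transform ship A's velocity into ship B's frame: (0.361 + 0.703)/(1 + 0.361·0.703) = 1.064/1.253783, so the relative speed is 0.84863c.
At |u| = 0.84863c, γ = (1 − 0.720173)^(−1/2) = 1.8904.
The clock on ship A records proper time, so ship B measures Δt = γΔτ = 1.8904 × 307 = 580.4 hours.

580.4 hours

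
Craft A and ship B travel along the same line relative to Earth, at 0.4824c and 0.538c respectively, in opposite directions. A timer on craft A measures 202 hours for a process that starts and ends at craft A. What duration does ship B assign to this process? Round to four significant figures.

Transform craft A's velocity into ship B's frame: (0.4824 + 0.538)/(1 + 0.4824·0.538) = 1.0204/1.2595312, so the relative speed is 0.81014c.
At |u| = 0.81014c, γ = (1 − 0.656327)^(−1/2) = 1.7058.
The clock on craft A records proper time, so ship B measures Δt = γΔτ = 1.7058 × 202 = 344.6 hours.

344.6 hours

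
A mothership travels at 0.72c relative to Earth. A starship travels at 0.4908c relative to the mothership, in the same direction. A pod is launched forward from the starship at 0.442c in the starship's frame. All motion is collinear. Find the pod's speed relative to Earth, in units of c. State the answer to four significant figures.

0.9579c

First combine the pod and starship (S''→S'): u₁ = (0.442 + 0.4908)/(1 + 0.442×0.4908) = 0.9328/1.2169336 = 0.76652.
Then combine with the mothership (S'→S): u = (0.76652 + 0.72)/(1 + 0.76652×0.72) = 1.48652/1.5518944 = 0.95787.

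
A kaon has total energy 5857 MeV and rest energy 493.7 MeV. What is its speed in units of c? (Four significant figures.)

0.9964c

Total energy E = γmc² gives γ = 5857/493.7 = 11.863.
Hence β = √(1 − 1/γ²) = √(1 − 0.00710577) = √0.99289423 = 0.9964.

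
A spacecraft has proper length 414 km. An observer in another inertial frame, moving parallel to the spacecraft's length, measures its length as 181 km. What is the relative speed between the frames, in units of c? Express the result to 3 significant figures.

0.899c

Length contraction gives γ = L₀/L = 414/181 = 2.2873.
β = √(1 − 1/γ²) = √0.808859 = 0.899.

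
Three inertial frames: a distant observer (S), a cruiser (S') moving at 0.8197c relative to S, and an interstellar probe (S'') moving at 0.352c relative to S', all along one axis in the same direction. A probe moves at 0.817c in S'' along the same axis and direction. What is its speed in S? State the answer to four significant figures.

0.9905c

Compose velocities in two stages. Stage 1 (into S'): u₁ = (0.817+0.352)/(1+0.817×0.352) = 0.9079.
Stage 2 (into S): u = (0.9079+0.8197)/(1+0.9079×0.8197) = 0.99048, so the speed is 0.9905c.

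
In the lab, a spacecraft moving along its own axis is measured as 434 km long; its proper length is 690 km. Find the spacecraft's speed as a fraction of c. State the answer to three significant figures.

Length contraction gives γ = L₀/L = 690/434 = 1.5899.
β = √(1 − 1/γ²) = √0.604396 = 0.777.

0.777c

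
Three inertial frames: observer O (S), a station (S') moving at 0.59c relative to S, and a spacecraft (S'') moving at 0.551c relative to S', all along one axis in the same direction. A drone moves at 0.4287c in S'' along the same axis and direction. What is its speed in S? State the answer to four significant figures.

0.9420c

Compose velocities in two stages. Stage 1 (into S'): u₁ = (0.4287+0.551)/(1+0.4287×0.551) = 0.7925.
Stage 2 (into S): u = (0.7925+0.59)/(1+0.7925×0.59) = 0.94203, so the speed is 0.9420c.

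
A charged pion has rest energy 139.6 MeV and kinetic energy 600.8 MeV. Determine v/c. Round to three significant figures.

γ = 1 + K/(mc²) = 1 + 600.8/139.6 = 5.3037.
β = √(1 − 1/γ²) = √(1 − 0.0355502) = √0.9644498 = 0.982.

0.982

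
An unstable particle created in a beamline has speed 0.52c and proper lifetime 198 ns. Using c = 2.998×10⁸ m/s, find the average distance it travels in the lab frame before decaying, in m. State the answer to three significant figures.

36.1 m

γ = 1/√(1 − β²) = 1/√(1 − 0.2704) = 1/√0.7296 = 1/0.854166 = 1.1707.
Lab-frame lifetime: Δt = γτ = 1.1707 × 198 ns = 231.8 ns.
Distance: d = vΔt = 0.52 × 2.998×10⁸ m/s × 2.3180×10^-7 s = 36.1 m.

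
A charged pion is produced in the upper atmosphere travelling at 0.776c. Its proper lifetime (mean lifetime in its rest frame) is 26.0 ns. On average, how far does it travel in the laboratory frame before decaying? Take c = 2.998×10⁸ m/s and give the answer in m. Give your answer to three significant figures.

9.59 m

With β = 0.776, γ = 1/√(1 − 0.776²) = 1/√0.397824 = 1.5855.
Lab-frame lifetime: Δt = γτ = 1.5855 × 26.0 ns = 41.223 ns.
Distance: d = vΔt = 0.776 × 2.998×10⁸ m/s × 4.1223×10^-8 s = 9.59 m.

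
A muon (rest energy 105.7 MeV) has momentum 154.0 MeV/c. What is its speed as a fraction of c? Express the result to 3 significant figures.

pc/(mc²) = 154.0/105.7 = 1.457 = βγ = β/√(1−β²).
So β² = x²/(1 + x²) with x = 1.457: x² = 2.12285, β² = 2.12285/3.12285 = 0.67978, β = 0.824.

0.824c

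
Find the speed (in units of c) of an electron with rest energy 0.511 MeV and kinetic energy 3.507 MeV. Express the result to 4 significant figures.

γ = 1 + K/(mc²) = 1 + 3.507/0.511 = 7.863.
β = √(1 − 1/γ²) = √(1 − 0.0161742) = √0.9838258 = 0.9919.

0.9919c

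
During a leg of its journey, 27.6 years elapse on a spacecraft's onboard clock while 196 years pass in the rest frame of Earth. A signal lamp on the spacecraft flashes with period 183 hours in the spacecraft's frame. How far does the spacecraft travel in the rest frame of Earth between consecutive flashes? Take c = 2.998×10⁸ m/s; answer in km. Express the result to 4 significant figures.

1.389×10^12 km

The time-dilation ratio gives γ = 196/27.6 = 7.10145.
β = √(1 − 1/γ²) = 0.99004. Lab-frame period = γτ = 7.10145×183 hours = 1299.6 hours. Distance = βc × γτ = 0.99004 × 2.998×10⁸ m/s × 4678560 s = 1.3887×10^15 m = 1.389×10^12 km.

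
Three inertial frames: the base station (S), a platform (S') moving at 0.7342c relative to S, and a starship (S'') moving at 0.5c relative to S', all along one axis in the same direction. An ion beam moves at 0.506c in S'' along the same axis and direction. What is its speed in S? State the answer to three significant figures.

0.967c

First combine the ion beam and starship (S''→S'): u₁ = (0.506 + 0.5)/(1 + 0.506×0.5) = 1.006/1.253 = 0.80287.
Then combine with the platform (S'→S): u = (0.80287 + 0.7342)/(1 + 0.80287×0.7342) = 1.53707/1.589467154 = 0.96703.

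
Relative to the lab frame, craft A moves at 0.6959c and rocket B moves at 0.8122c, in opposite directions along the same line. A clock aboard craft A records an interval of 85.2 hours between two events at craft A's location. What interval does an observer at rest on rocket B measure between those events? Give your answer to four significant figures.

318.3 hours

Speed of craft A in rocket B's frame: u = (v_A + v_B)/(1 + v_A v_B/c²) = (0.6959 + 0.8122)/(1 + 0.6959×0.8122) = 1.5081/1.56520998 = 0.96351; |u| = 0.96351c.
γ for this relative speed: γ = 1/√(1 − 0.928352) = 3.7359.
Craft A's interval is proper; time dilation gives Δt_B = γΔτ = 3.7359 × 85.2 hours = 318.3 hours.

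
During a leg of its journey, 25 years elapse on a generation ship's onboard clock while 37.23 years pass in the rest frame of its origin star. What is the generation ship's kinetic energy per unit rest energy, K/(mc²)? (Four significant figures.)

From Δt = γΔτ: γ = 37.23/25 = 1.4892.
Since K = (γ−1)mc², K/(mc²) = 1.4892 − 1 = 0.4892.

0.4892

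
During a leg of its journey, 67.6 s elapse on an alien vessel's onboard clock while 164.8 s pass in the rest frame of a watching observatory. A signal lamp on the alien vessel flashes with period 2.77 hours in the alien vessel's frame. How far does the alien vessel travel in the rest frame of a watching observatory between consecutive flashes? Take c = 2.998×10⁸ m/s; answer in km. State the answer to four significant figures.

6.647×10^9 km

γ = Δt/Δτ = 164.8/67.6 = 2.43787.
β = √(1 − 1/γ²) = 0.912. Lab-frame period = γτ = 2.43787×2.77 hours = 6.7529 hours. Distance = βc × γτ = 0.912 × 2.998×10⁸ m/s × 24310.44 s = 6.6469×10^12 m = 6.647×10^9 km.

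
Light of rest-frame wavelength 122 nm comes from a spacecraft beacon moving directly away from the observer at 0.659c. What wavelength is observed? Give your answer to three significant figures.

Relativistic Doppler for wavelength: λ_obs = λ_src · √((1+β)/(1−β)).
With β = 0.659: factor = √(1.659/0.341) = 2.2057.
λ_obs = 122 × 2.2057 = 269 nm.

269 nm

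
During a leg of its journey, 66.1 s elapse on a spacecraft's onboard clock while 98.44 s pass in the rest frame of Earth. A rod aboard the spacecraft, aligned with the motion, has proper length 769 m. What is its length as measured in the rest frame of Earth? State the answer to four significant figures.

γ = Δt/Δτ = 98.44/66.1 = 1.48926.
The rod contracts by the same γ: 769 m / 1.48926 = 516.4 m.

516.4 m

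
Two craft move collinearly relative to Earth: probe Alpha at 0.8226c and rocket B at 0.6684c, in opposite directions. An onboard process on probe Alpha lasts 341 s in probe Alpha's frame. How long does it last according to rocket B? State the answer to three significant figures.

1250 s

Transform probe Alpha's velocity into rocket B's frame: (0.8226 + 0.6684)/(1 + 0.8226·0.6684) = 1.491/1.54982584, so the relative speed is 0.96204c.
At |u| = 0.96204c, γ = (1 − 0.925521)^(−1/2) = 3.6642.
Probe Alpha's interval is proper; time dilation gives Δt_B = γΔτ = 3.6642 × 341 s = 1250 s.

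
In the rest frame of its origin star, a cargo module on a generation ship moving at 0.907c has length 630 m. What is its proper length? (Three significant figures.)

γ = 1/√(1 − β²) = 1/√(1 − 0.822649) = 1/√0.177351 = 1/0.421131 = 2.3746.
Proper length: L₀ = γ·L = 2.3746 × 630 = 1500 m.

1500 m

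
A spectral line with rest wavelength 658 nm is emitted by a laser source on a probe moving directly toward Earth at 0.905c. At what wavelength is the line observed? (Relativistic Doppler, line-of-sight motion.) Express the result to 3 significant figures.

147 nm

Relativistic Doppler for wavelength: λ_obs = λ_src · √((1−β)/(1+β)).
With β = 0.905: factor = √(0.095/1.905) = 0.22331.
λ_obs = 658 × 0.22331 = 147 nm.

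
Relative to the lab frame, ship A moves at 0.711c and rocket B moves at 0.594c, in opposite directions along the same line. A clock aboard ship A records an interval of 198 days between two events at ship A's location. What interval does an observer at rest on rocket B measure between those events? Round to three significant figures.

Speed of ship A in rocket B's frame: u = (v_A + v_B)/(1 + v_A v_B/c²) = (0.711 + 0.594)/(1 + 0.711×0.594) = 1.305/1.422334 = 0.91751; |u| = 0.91751c.
γ for this relative speed: γ = 1/√(1 − 0.841825) = 2.5144.
Ship A's interval is proper; time dilation gives Δt_B = γΔτ = 2.5144 × 198 days = 498 days.

498 days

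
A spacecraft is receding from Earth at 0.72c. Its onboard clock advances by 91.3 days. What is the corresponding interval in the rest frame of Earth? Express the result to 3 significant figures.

With β = 0.72, γ = 1/√(1 − 0.72²) = 1/√0.4816 = 1.441.
The onboard clock measures proper time, so the interval in the rest frame of Earth is dilated: Δt = γ·Δτ = 1.441 × 91.3 days = 132 days.

132 days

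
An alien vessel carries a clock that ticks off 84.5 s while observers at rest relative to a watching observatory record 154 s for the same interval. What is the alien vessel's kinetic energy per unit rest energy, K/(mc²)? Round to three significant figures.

γ = Δt/Δτ = 154/84.5 = 1.82249.
K/(mc²) = γ − 1 = 1.82249 − 1 = 0.822.

0.822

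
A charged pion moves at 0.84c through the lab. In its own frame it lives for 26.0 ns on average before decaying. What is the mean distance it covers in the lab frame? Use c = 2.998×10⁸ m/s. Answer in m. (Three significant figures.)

Lorentz factor: γ = (1 − 0.7056)^(−1/2) = 1.843.
Lab-frame lifetime: Δt = γτ = 1.843 × 26.0 ns = 47.918 ns.
Distance: d = vΔt = 0.84 × 2.998×10⁸ m/s × 4.7918×10^-8 s = 12.1 m.

12.1 m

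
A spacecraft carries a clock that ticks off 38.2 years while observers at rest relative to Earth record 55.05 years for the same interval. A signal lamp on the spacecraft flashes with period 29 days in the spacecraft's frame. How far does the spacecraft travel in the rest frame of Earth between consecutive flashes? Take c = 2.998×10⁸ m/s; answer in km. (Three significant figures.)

γ = Δt/Δτ = 55.05/38.2 = 1.4411.
β = √(1 − 1/γ²) = 0.72006. Lab-frame period = γτ = 1.4411×29 days = 41.792 days. Distance = βc × γτ = 0.72006 × 2.998×10⁸ m/s × 3610828.8 s = 7.7948×10^14 m = 7.79×10^11 km.

7.79×10^11 km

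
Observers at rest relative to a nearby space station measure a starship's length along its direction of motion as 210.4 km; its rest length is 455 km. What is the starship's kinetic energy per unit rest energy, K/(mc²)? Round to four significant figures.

From L = L₀/γ: γ = 455/210.4 = 2.16255.
Since K = (γ−1)mc², K/(mc²) = 2.16255 − 1 = 1.163.

1.163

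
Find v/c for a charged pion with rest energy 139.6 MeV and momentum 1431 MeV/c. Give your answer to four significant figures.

0.9953

pc/(mc²) = 1431/139.6 = 10.251 = βγ = β/√(1−β²).
So β² = x²/(1 + x²) with x = 10.251: x² = 105.083, β² = 105.083/106.083 = 0.990573, β = 0.9953.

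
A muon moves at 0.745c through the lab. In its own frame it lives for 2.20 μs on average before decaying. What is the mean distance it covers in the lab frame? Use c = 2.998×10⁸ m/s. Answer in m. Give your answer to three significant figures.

737 m

With β = 0.745, γ = 1/√(1 − 0.745²) = 1/√0.444975 = 1.4991.
Lab-frame lifetime: Δt = γτ = 1.4991 × 2.20 μs = 3.298 μs.
Distance: d = vΔt = 0.745 × 2.998×10⁸ m/s × 3.2980×10^-6 s = 737 m.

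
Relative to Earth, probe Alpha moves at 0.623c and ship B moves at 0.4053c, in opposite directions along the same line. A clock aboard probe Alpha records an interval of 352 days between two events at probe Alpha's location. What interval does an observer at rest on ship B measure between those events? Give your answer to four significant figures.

Speed of probe Alpha in ship B's frame: u = (v_A + v_B)/(1 + v_A v_B/c²) = (0.623 + 0.4053)/(1 + 0.623×0.4053) = 1.0283/1.2525019 = 0.821; |u| = 0.821c.
At |u| = 0.821c, γ = (1 − 0.674041)^(−1/2) = 1.7515.
The clock on probe Alpha records proper time, so ship B measures Δt = γΔτ = 1.7515 × 352 = 616.5 days.

616.5 days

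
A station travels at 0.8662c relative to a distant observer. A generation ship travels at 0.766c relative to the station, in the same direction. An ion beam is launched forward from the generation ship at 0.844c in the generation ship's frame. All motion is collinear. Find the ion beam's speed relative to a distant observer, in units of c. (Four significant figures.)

0.9984c

Apply u = (u'+v)/(1+u'v) twice. Ion beam in the station frame: (0.844+0.766)/(1+0.844·0.766) = 1.61/1.646504 = 0.97783c.
That velocity, transformed to the rest frame of a distant observer: (0.97783+0.8662)/(1+0.97783·0.8662) = 1.84403/1.846996346 = 0.99839c.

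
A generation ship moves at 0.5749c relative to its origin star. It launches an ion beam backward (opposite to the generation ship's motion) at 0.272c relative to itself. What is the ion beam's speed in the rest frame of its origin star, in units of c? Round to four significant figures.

0.3590c

Relativistic velocity addition: u = (u' + v)/(1 + u'v/c²), with u' = −0.272c and v = 0.5749c.
Numerator: −0.272 + 0.5749 = 0.3029. Denominator: 1 + (−0.272)(0.5749) = 0.8436272.
u = 0.3029/0.8436272 = 0.35904, so the speed is 0.3590c.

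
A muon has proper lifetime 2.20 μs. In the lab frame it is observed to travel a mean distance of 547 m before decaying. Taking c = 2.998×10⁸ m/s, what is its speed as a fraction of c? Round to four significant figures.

Lab distance = (lab lifetime)·v = γτ·βc, so βγ = d/(cτ) = 547.0/(2.998×10⁸ × 2.200×10^-6) = 0.82934.
With βγ = 0.82934: γ² = 1 + (βγ)² = 1.687805, and β = (βγ)/γ = 0.82934/1.29916 = 0.6384.

0.6384c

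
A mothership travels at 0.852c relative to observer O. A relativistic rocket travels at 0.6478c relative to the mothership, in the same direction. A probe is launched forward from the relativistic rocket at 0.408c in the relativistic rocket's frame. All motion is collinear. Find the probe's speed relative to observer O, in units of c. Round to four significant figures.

0.9857c

First combine the probe and relativistic rocket (S''→S'): u₁ = (0.408 + 0.6478)/(1 + 0.408×0.6478) = 1.0558/1.2643024 = 0.83509.
Then combine with the mothership (S'→S): u = (0.83509 + 0.852)/(1 + 0.83509×0.852) = 1.68709/1.71149668 = 0.98574.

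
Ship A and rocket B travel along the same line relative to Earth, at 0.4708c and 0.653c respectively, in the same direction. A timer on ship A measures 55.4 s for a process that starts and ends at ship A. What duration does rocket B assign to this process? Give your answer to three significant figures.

57.4 s

The velocity of ship A relative to rocket B is (0.4708 − 0.653)c / (1 − 0.4708×0.653) = −0.26308c; relative speed 0.26308c.
At |u| = 0.26308c, γ = (1 − 0.0692111)^(−1/2) = 1.0365.
Ship A's interval is proper; time dilation gives Δt_B = γΔτ = 1.0365 × 55.4 s = 57.4 s.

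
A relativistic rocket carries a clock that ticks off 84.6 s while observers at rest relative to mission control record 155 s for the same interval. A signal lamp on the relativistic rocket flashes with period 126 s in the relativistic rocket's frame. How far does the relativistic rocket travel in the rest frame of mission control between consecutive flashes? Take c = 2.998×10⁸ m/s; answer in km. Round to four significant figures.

5.799×10^7 km

γ = Δt/Δτ = 155/84.6 = 1.83215.
β = √(1 − 1/γ²) = 0.83791. Lab-frame period = γτ = 1.83215×126 s = 230.85 s. Distance = βc × γτ = 0.83791 × 2.998×10⁸ m/s × 230.85 s = 5.7991×10^10 m = 5.799×10^7 km.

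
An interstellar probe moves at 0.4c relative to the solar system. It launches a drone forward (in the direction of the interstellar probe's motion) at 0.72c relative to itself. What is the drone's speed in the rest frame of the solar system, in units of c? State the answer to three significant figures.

In units of c, u = (u' + v)/(1 + u'v) with u' = 0.72 and v = 0.4.
Numerator: 0.72 + 0.4 = 1.12. Denominator: 1 + (0.72)(0.4) = 1.288.
u = 1.12/1.288 = 0.86957, so the speed is 0.870c.

0.870c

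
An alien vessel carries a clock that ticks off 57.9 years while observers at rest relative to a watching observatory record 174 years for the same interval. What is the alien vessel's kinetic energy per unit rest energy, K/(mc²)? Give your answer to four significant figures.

2.005

From Δt = γΔτ: γ = 174/57.9 = 3.00518.
K/(mc²) = γ − 1 = 3.00518 − 1 = 2.005.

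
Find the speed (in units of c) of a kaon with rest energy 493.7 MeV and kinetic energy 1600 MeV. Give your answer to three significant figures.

K = (γ−1)mc², so γ = 1 + 1600/493.7 = 4.2408.
Then v/c = √(1 − γ⁻²) = √(1 − 0.0556038) = √0.9443962 = 0.972.

0.972c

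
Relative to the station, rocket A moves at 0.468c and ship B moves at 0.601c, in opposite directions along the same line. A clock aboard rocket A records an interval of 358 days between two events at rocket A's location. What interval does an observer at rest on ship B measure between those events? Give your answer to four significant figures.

649.4 days

Transform rocket A's velocity into ship B's frame: (0.468 + 0.601)/(1 + 0.468·0.601) = 1.069/1.281268, so the relative speed is 0.83433c.
γ for this relative speed: γ = 1/√(1 − 0.696107) = 1.814.
Rocket A's interval is proper; time dilation gives Δt_B = γΔτ = 1.814 × 358 days = 649.4 days.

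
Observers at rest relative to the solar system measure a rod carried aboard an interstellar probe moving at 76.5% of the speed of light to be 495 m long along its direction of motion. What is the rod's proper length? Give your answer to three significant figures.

With β = 0.765, γ = 1/√(1 − 0.765²) = 1/√0.414775 = 1.5527.
Proper length: L₀ = γ·L = 1.5527 × 495 = 769 m.

769 m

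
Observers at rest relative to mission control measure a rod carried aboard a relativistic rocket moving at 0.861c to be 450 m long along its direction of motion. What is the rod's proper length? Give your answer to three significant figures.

885 m

β² = 0.741321, so γ = 1/√0.258679 = 1.9662.
Proper length: L₀ = γ·L = 1.9662 × 450 = 885 m.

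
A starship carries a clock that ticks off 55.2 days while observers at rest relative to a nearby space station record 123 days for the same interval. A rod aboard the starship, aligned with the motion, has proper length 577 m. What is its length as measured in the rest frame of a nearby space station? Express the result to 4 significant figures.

258.9 m

The time-dilation ratio gives γ = 123/55.2 = 2.22826.
L = L₀/γ = 577/2.22826 = 258.9 m.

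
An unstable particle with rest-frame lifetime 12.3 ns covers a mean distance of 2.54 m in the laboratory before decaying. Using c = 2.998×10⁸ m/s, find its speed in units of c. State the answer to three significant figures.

d = βγcτ ⇒ βγ = d/(cτ) = 2.540 m / (3.68754 m) = 0.68881.
β = (βγ)/√(1+(βγ)²) = 0.68881/√1.474459 = 0.567.

0.567c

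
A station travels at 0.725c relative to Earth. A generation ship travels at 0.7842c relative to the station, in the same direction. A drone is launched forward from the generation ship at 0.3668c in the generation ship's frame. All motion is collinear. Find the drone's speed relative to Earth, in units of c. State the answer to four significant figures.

First combine the drone and generation ship (S''→S'): u₁ = (0.3668 + 0.7842)/(1 + 0.3668×0.7842) = 1.151/1.28764456 = 0.89388.
Then combine with the station (S'→S): u = (0.89388 + 0.725)/(1 + 0.89388×0.725) = 1.61888/1.648063 = 0.98229.

0.9823c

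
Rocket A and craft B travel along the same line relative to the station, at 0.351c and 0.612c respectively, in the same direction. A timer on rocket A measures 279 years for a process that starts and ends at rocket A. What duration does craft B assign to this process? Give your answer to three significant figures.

296 years

Speed of rocket A in craft B's frame: u = (v_A − v_B)/(1 − v_A v_B/c²) = (0.351 − 0.612)/(1 − 0.351×0.612) = −0.261/0.785188 = −0.3324; |u| = 0.3324c.
At |u| = 0.3324c, γ = (1 − 0.11049)^(−1/2) = 1.0603.
The clock on rocket A records proper time, so craft B measures Δt = γΔτ = 1.0603 × 279 = 296 years.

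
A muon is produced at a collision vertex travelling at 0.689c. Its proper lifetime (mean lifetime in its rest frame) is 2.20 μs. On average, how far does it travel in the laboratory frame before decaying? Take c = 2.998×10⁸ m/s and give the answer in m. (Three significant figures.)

627 m

β² = 0.474721, so γ = 1/√0.525279 = 1.3798.
Lab-frame lifetime: Δt = γτ = 1.3798 × 2.20 μs = 3.0356 μs.
Distance: d = vΔt = 0.689 × 2.998×10⁸ m/s × 3.0356×10^-6 s = 627 m.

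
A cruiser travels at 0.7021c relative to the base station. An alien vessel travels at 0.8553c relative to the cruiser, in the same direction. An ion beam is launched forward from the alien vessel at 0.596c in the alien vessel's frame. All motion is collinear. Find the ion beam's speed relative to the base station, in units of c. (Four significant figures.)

0.9931c

Compose velocities in two stages. Stage 1 (into S'): u₁ = (0.596+0.8553)/(1+0.596×0.8553) = 0.96128.
Stage 2 (into S): u = (0.96128+0.7021)/(1+0.96128×0.7021) = 0.99311, so the speed is 0.9931c.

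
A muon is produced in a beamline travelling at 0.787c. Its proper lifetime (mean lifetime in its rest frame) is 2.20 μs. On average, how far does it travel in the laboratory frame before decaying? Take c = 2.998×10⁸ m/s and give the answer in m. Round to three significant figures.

β² = 0.619369, so γ = 1/√0.380631 = 1.6209.
Lab-frame lifetime: Δt = γτ = 1.6209 × 2.20 μs = 3.566 μs.
Distance: d = vΔt = 0.787 × 2.998×10⁸ m/s × 3.5660×10^-6 s = 841 m.

841 m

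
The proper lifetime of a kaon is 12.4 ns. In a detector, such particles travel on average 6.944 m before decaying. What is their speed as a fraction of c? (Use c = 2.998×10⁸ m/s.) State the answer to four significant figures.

0.8816c

Let x = d/(cτ) = 6.944 m / (2.998×10⁸ m/s × 1.240×10^-8 s) = 1.8679. Since d = βγcτ, x = βγ = β/√(1−β²).
Solving: β² = x²/(1+x²) = 3.48905/4.48905 = 0.777236, so β = 0.8816.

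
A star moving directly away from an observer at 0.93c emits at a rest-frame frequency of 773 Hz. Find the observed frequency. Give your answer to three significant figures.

147 Hz

Relativistic Doppler (source moving away): f_obs = f_src · √((1−β)/(1+β)).
With β = 0.93: factor = √(0.07/1.93) = 0.19045.
f_obs = 773 × 0.19045 = 147 Hz.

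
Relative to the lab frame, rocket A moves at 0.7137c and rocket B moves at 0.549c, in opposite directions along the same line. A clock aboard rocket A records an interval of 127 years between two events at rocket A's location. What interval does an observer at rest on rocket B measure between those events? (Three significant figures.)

302 years

The velocity of rocket A relative to rocket B is (0.7137 + 0.549)c / (1 + 0.7137×0.549) = 0.90723c; relative speed 0.90723c.
γ for this relative speed: γ = 1/√(1 − 0.823066) = 2.3774.
Rocket A's interval is proper; time dilation gives Δt_B = γΔτ = 2.3774 × 127 years = 302 years.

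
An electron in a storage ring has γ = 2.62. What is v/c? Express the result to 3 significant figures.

β = √(1 − 1/γ²) = √(1 − 1/6.8644) = √0.854321 = 0.924.

0.924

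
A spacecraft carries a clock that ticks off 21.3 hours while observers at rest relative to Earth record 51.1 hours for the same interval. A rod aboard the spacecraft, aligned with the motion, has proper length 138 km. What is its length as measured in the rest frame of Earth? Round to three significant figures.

From Δt = γΔτ: γ = 51.1/21.3 = 2.39906.
L = L₀/γ = 138/2.39906 = 57.5 km.

57.5 km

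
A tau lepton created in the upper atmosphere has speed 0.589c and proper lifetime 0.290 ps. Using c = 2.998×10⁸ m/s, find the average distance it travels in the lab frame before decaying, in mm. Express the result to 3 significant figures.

0.0634 mm

With β = 0.589, γ = 1/√(1 − 0.589²) = 1/√0.653079 = 1.2374.
Lab-frame lifetime: Δt = γτ = 1.2374 × 0.290 ps = 0.35885 ps.
Distance: d = vΔt = 0.589 × 2.998×10⁸ m/s × 3.5885×10^-13 s = 6.34×10^-5 m = 0.0634 mm.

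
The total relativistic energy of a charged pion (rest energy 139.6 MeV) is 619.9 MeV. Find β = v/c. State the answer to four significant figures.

0.9743

Total energy E = γmc² gives γ = 619.9/139.6 = 4.4405.
Hence β = √(1 − 1/γ²) = √(1 − 0.050715) = √0.949285 = 0.9743.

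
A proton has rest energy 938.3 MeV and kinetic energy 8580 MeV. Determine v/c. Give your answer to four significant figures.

γ = 1 + K/(mc²) = 1 + 8580/938.3 = 10.144.
β = √(1 − 1/γ²) = √(1 − 0.0097181) = √0.9902819 = 0.9951.

0.9951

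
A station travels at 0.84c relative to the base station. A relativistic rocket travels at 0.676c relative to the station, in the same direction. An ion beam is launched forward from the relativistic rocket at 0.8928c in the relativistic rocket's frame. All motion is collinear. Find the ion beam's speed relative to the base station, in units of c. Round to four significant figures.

Compose velocities in two stages. Stage 1 (into S'): u₁ = (0.8928+0.676)/(1+0.8928×0.676) = 0.97834.
Stage 2 (into S): u = (0.97834+0.84)/(1+0.97834×0.84) = 0.9981, so the speed is 0.9981c.

0.9981c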